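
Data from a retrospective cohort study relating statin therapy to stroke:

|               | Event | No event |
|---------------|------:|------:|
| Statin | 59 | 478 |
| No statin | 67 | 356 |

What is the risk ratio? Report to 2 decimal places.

Cells: a = 59, b = 478, c = 67, d = 356.
Risk in exposed = 59/537 = 0.10987; risk in unexposed = 67/423 = 0.15839.
RR = 0.10987 / 0.15839 = 0.69365
The risk is 31% lower among the exposed than among the unexposed.

0.69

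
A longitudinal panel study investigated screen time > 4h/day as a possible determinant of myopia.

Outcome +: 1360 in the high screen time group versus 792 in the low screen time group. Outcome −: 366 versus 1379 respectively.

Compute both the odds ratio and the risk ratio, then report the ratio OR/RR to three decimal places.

From the description: a = 1360, b = 366, c = 792, d = 1379.
OR = (1360·1379)/(366·792) = 1875440/289872 = 6.46989
Risk in exposed = 1360/1726 = 0.78795; risk in unexposed = 792/2171 = 0.36481; RR = 2.15990
OR/RR = 6.46989 / 2.15990 = 2.99546
The outcome is not rare, so the OR lies further from 1 than the RR.

2.995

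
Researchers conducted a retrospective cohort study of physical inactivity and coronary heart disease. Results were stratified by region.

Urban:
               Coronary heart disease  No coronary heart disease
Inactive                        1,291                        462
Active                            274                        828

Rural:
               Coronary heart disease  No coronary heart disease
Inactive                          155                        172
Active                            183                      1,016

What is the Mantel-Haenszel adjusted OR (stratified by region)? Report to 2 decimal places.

OR_MH = Σ(aᵢdᵢ/nᵢ) / Σ(bᵢcᵢ/nᵢ), where nᵢ is the stratum total.
Stratum 1 (Urban): n = 2855; a·d/n = 1291·828/2855 = 374.4126; b·c/n = 462·274/2855 = 44.3391
Stratum 2 (Rural): n = 1526; a·d/n = 155·1016/1526 = 103.1979; b·c/n = 172·183/1526 = 20.6265
OR_MH = (374.4126 + 103.1979) / (44.3391 + 20.6265) = 477.6105 / 64.9655 = 7.35175

7.35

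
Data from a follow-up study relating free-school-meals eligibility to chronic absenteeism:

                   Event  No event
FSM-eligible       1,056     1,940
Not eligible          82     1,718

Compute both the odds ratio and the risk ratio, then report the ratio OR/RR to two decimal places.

1.47

Cells: a = 1056, b = 1940, c = 82, d = 1718.
OR = (1056·1718)/(1940·82) = 1814208/159080 = 11.40438
Risk in exposed = 1056/2996 = 0.35247; risk in unexposed = 82/1800 = 0.04556; RR = 7.73715
OR/RR = 11.40438 / 7.73715 = 1.47398
The outcome is not rare, so the OR lies further from 1 than the RR.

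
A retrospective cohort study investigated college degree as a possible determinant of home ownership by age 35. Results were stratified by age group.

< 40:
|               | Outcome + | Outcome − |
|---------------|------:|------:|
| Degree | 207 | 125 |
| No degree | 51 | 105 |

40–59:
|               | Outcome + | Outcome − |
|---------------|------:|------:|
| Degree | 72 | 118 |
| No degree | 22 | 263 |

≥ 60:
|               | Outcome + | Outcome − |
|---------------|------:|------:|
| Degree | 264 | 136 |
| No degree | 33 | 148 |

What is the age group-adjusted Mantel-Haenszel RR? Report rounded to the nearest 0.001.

2.894

RR_MH = Σ(aᵢ·n₀ᵢ/nᵢ) / Σ(cᵢ·n₁ᵢ/nᵢ), with n₁ᵢ = aᵢ+bᵢ (exposed), n₀ᵢ = cᵢ+dᵢ (unexposed), nᵢ = n₁ᵢ+n₀ᵢ.
Stratum 1 (< 40): n₁ = 332, n₀ = 156, n = 488; a·n₀/n = 207·156/488 = 66.1721; c·n₁/n = 51·332/488 = 34.6967
Stratum 2 (40–59): n₁ = 190, n₀ = 285, n = 475; a·n₀/n = 72·285/475 = 43.2000; c·n₁/n = 22·190/475 = 8.8000
Stratum 3 (≥ 60): n₁ = 400, n₀ = 181, n = 581; a·n₀/n = 264·181/581 = 82.2444; c·n₁/n = 33·400/581 = 22.7194
RR_MH = (66.1721 + 43.2000 + 82.2444) / (34.6967 + 8.8000 + 22.7194) = 191.6165 / 66.2162 = 2.89380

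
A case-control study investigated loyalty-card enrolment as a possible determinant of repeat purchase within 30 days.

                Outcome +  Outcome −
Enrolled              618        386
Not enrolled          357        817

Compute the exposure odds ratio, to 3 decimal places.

Cells: a = 618, b = 386, c = 357, d = 817.
OR = (a·d)/(b·c) = (618 × 817) / (386 × 357) = 504906 / 137802 = 3.66400
The odds of repeat purchase within 30 days are about 3.66 times as high in the enrolled group.

3.664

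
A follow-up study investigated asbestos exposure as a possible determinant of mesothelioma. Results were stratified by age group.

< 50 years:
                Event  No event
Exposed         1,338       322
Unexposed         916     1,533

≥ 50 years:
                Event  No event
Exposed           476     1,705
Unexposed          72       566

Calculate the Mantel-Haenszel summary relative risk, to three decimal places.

RR_MH = Σ(aᵢ·n₀ᵢ/nᵢ) / Σ(cᵢ·n₁ᵢ/nᵢ), with n₁ᵢ = aᵢ+bᵢ (exposed), n₀ᵢ = cᵢ+dᵢ (unexposed), nᵢ = n₁ᵢ+n₀ᵢ.
Stratum 1 (< 50 years): n₁ = 1660, n₀ = 2449, n = 4109; a·n₀/n = 1338·2449/4109 = 797.4597; c·n₁/n = 916·1660/4109 = 370.0560
Stratum 2 (≥ 50 years): n₁ = 2181, n₀ = 638, n = 2819; a·n₀/n = 476·638/2819 = 107.7290; c·n₁/n = 72·2181/2819 = 55.7049
RR_MH = (797.4597 + 107.7290) / (370.0560 + 55.7049) = 905.1887 / 425.7608 = 2.12605

2.126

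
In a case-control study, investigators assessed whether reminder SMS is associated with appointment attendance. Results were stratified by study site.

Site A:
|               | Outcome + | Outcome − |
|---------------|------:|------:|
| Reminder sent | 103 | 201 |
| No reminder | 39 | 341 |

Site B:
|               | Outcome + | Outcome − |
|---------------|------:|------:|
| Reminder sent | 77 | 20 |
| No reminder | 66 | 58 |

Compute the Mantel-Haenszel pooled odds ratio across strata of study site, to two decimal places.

4.10

OR_MH = Σ(aᵢdᵢ/nᵢ) / Σ(bᵢcᵢ/nᵢ), where nᵢ is the stratum total.
Stratum 1 (Site A): n = 684; a·d/n = 103·341/684 = 51.3494; b·c/n = 201·39/684 = 11.4605
Stratum 2 (Site B): n = 221; a·d/n = 77·58/221 = 20.2081; b·c/n = 20·66/221 = 5.9729
OR_MH = (51.3494 + 20.2081) / (11.4605 + 5.9729) = 71.5576 / 17.4334 = 4.10463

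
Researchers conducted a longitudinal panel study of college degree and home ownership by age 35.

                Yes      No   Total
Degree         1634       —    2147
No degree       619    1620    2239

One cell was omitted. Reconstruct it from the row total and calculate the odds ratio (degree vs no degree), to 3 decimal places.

8.336

The missing cell is in the exposed row: 2147 − 1634 = 513.
So a = 1634, b = 513, c = 619, d = 1620.
OR = (a·d)/(b·c) = (1634 × 1620) / (513 × 619) = 2647080 / 317547 = 8.33603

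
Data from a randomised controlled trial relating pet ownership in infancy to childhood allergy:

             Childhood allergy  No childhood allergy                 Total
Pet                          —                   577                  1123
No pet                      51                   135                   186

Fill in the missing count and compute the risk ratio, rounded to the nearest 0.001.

1.773

The missing cell is in the exposed row: 1123 − 577 = 546.
So a = 546, b = 577, c = 51, d = 135.
RR = [a/(a+b)] / [c/(c+d)] = (546/1123) / (51/186) = 0.48620/0.27419 = 1.77319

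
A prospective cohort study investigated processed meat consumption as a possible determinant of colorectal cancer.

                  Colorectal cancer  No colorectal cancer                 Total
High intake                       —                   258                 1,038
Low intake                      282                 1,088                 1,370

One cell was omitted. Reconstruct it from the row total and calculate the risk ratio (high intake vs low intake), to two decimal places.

The missing cell is in the exposed row: 1038 − 258 = 780.
So a = 780, b = 258, c = 282, d = 1088.
RR = [a/(a+b)] / [c/(c+d)] = (780/1038) / (282/1370) = 0.75145/0.20584 = 3.65064

3.65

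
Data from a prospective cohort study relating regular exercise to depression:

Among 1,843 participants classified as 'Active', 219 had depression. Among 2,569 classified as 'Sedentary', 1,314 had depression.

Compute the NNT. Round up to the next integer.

Risk in treated group = 219/1843 = 0.11883; risk in control = 1314/2569 = 0.51148.
Absolute risk reduction = 0.51148 − 0.11883 = 0.39266
NNT = 1 / ARR = 1 / 0.39266 = 2.547 → round up → 3

3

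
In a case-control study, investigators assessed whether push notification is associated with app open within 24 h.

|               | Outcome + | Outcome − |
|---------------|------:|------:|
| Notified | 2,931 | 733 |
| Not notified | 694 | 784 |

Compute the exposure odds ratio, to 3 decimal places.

4.517

Cells: a = 2931, b = 733, c = 694, d = 784.
OR = (a·d)/(b·c) = (2931 × 784) / (733 × 694) = 2297904 / 508702 = 4.51719
The odds of app open within 24 h are about 4.52 times as high in the notified group.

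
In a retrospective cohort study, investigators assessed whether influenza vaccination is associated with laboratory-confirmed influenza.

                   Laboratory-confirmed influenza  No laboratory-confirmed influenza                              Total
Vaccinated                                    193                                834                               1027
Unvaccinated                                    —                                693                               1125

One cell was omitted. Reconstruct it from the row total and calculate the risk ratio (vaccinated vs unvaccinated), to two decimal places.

0.49

The missing cell is in the unexposed row: 1125 − 693 = 432.
So a = 193, b = 834, c = 432, d = 693.
RR = [a/(a+b)] / [c/(c+d)] = (193/1027) / (432/1125) = 0.18793/0.38400 = 0.48939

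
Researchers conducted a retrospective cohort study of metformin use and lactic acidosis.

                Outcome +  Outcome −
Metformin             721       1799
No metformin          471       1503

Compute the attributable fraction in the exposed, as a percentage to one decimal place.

16.6

Cells: a = 721, b = 1799, c = 471, d = 1503.
Risk in exposed = 721/2520 = 0.28611; risk in unexposed = 471/1974 = 0.23860.
RR = 0.28611/0.23860 = 1.19912
AR% = (RR − 1)/RR × 100 = (1.19912 − 1)/1.19912 × 100 = 16.6052%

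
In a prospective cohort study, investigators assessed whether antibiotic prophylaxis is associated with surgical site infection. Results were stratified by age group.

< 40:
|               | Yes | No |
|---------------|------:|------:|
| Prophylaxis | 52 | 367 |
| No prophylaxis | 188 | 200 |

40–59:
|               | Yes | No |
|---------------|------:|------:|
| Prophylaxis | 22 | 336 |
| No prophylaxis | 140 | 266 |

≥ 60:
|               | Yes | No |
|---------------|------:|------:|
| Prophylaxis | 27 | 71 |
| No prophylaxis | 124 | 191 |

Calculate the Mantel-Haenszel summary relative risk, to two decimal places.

RR_MH = Σ(aᵢ·n₀ᵢ/nᵢ) / Σ(cᵢ·n₁ᵢ/nᵢ), with n₁ᵢ = aᵢ+bᵢ (exposed), n₀ᵢ = cᵢ+dᵢ (unexposed), nᵢ = n₁ᵢ+n₀ᵢ.
Stratum 1 (< 40): n₁ = 419, n₀ = 388, n = 807; a·n₀/n = 52·388/807 = 25.0012; c·n₁/n = 188·419/807 = 97.6109
Stratum 2 (40–59): n₁ = 358, n₀ = 406, n = 764; a·n₀/n = 22·406/764 = 11.6911; c·n₁/n = 140·358/764 = 65.6021
Stratum 3 (≥ 60): n₁ = 98, n₀ = 315, n = 413; a·n₀/n = 27·315/413 = 20.5932; c·n₁/n = 124·98/413 = 29.4237
RR_MH = (25.0012 + 11.6911 + 20.5932) / (97.6109 + 65.6021 + 29.4237) = 57.2856 / 192.6367 = 0.29738

0.30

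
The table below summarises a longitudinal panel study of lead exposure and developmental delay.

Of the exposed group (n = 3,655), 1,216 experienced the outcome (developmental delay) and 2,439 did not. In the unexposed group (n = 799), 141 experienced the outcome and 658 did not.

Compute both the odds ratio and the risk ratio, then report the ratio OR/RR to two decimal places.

From the description: a = 1216, b = 2439, c = 141, d = 658.
OR = (1216·658)/(2439·141) = 800128/343899 = 2.32664
Risk in exposed = 1216/3655 = 0.33269; risk in unexposed = 141/799 = 0.17647; RR = 1.88527
OR/RR = 2.32664 / 1.88527 = 1.23411
The outcome is not rare, so the OR lies further from 1 than the RR.

1.23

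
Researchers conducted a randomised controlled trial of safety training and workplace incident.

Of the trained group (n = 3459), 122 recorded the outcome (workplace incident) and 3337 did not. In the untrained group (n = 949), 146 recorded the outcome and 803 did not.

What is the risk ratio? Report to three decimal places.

0.229

From the description: a = 122, b = 3337, c = 146, d = 803.
Risk in exposed = 122/3459 = 0.03527; risk in unexposed = 146/949 = 0.15385.
RR = 0.03527 / 0.15385 = 0.22926
The risk is 77% lower among the exposed than among the unexposed.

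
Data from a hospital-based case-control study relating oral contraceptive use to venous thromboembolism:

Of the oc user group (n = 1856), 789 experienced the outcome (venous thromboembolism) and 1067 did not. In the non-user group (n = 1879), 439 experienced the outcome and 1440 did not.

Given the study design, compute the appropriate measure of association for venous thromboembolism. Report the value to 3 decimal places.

2.426

From the description: a = 789, b = 1067, c = 439, d = 1440.
This is a hospital-based case-control study: participants were sampled on outcome status, so risks in the source population cannot be estimated directly — relative risk is not valid here. The odds ratio is the appropriate measure.
OR = (a·d)/(b·c) = (789 × 1440) / (1067 × 439) = 1136160 / 468413 = 2.42555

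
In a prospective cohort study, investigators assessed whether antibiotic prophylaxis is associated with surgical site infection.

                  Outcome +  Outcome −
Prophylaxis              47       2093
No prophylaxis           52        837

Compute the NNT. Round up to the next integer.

Risk in treated group = 47/2140 = 0.02196; risk in control = 52/889 = 0.05849.
Absolute risk reduction = 0.05849 − 0.02196 = 0.03653
NNT = 1 / ARR = 1 / 0.03653 = 27.375 → round up → 28

28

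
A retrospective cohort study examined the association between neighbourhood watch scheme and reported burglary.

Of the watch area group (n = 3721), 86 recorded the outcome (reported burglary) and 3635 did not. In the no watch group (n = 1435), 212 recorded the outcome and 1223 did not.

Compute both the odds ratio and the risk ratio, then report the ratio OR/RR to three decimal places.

From the description: a = 86, b = 3635, c = 212, d = 1223.
OR = (86·1223)/(3635·212) = 105178/770620 = 0.13648
Risk in exposed = 86/3721 = 0.02311; risk in unexposed = 212/1435 = 0.14774; RR = 0.15644
OR/RR = 0.13648 / 0.15644 = 0.87243
The outcome is not rare, so the OR lies further from 1 than the RR.

0.872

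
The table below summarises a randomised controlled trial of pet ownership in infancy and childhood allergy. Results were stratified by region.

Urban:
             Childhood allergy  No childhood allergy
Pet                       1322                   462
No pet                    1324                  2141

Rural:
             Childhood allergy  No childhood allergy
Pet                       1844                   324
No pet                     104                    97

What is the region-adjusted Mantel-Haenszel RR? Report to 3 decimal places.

RR_MH = Σ(aᵢ·n₀ᵢ/nᵢ) / Σ(cᵢ·n₁ᵢ/nᵢ), with n₁ᵢ = aᵢ+bᵢ (exposed), n₀ᵢ = cᵢ+dᵢ (unexposed), nᵢ = n₁ᵢ+n₀ᵢ.
Stratum 1 (Urban): n₁ = 1784, n₀ = 3465, n = 5249; a·n₀/n = 1322·3465/5249 = 872.6862; c·n₁/n = 1324·1784/5249 = 449.9935
Stratum 2 (Rural): n₁ = 2168, n₀ = 201, n = 2369; a·n₀/n = 1844·201/2369 = 156.4559; c·n₁/n = 104·2168/2369 = 95.1760
RR_MH = (872.6862 + 156.4559) / (449.9935 + 95.1760) = 1029.1421 / 545.1695 = 1.88775

1.888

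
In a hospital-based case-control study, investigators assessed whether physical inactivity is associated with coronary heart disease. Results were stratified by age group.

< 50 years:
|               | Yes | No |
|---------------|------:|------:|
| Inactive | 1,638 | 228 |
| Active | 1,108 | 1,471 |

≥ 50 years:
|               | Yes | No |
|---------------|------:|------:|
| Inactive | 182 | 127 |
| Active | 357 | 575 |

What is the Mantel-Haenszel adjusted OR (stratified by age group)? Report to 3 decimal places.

OR_MH = Σ(aᵢdᵢ/nᵢ) / Σ(bᵢcᵢ/nᵢ), where nᵢ is the stratum total.
Stratum 1 (< 50 years): n = 4445; a·d/n = 1638·1471/4445 = 542.0693; b·c/n = 228·1108/4445 = 56.8333
Stratum 2 (≥ 50 years): n = 1241; a·d/n = 182·575/1241 = 84.3272; b·c/n = 127·357/1241 = 36.5342
OR_MH = (542.0693 + 84.3272) / (56.8333 + 36.5342) = 626.3964 / 93.3675 = 6.70893

6.709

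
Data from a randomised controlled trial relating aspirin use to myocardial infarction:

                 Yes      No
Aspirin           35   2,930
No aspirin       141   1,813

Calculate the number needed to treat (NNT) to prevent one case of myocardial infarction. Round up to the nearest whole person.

Risk in treated group = 35/2965 = 0.01180; risk in control = 141/1954 = 0.07216.
Absolute risk reduction = 0.07216 − 0.01180 = 0.06036
NNT = 1 / ARR = 1 / 0.06036 = 16.569 → round up → 17

17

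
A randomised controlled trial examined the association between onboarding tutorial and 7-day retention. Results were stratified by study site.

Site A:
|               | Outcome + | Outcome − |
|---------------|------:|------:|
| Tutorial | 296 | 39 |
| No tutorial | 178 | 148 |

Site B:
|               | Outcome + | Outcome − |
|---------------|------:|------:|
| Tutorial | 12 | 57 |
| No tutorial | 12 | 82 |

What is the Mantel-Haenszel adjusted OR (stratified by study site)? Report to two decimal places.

OR_MH = Σ(aᵢdᵢ/nᵢ) / Σ(bᵢcᵢ/nᵢ), where nᵢ is the stratum total.
Stratum 1 (Site A): n = 661; a·d/n = 296·148/661 = 66.2753; b·c/n = 39·178/661 = 10.5023
Stratum 2 (Site B): n = 163; a·d/n = 12·82/163 = 6.0368; b·c/n = 57·12/163 = 4.1963
OR_MH = (66.2753 + 6.0368) / (10.5023 + 4.1963) = 72.3122 / 14.6986 = 4.91967

4.92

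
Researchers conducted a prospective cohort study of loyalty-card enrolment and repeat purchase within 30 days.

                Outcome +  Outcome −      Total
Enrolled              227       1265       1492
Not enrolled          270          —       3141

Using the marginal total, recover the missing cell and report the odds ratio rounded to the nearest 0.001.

1.908

The missing cell is in the unexposed row: 3141 − 270 = 2871.
So a = 227, b = 1265, c = 270, d = 2871.
OR = (a·d)/(b·c) = (227 × 2871) / (1265 × 270) = 651717 / 341550 = 1.90812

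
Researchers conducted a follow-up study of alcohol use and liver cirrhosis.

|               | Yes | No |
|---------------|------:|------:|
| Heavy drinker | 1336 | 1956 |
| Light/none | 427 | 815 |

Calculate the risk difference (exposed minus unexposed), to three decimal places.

0.062

Cells: a = 1336, b = 1956, c = 427, d = 815.
Risk in exposed = 1336/3292 = 0.405832; risk in unexposed = 427/1242 = 0.343800.
Risk difference = 0.405832 − 0.343800 = 0.062032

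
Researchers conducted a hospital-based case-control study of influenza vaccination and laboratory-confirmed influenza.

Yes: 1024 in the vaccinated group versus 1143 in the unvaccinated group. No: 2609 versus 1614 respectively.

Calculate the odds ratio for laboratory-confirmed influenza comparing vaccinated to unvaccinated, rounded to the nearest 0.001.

From the description: a = 1024, b = 2609, c = 1143, d = 1614.
OR = (a·d)/(b·c) = (1024 × 1614) / (2609 × 1143) = 1652736 / 2982087 = 0.55422
Exposure is associated with lower odds of laboratory-confirmed influenza (OR = 0.55 < 1).

0.554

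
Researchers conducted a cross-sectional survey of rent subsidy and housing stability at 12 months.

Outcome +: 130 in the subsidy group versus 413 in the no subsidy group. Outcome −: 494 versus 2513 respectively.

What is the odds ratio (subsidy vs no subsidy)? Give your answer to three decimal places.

From the description: a = 130, b = 494, c = 413, d = 2513.
OR = (a·d)/(b·c) = (130 × 2513) / (494 × 413) = 326690 / 204022 = 1.60125
The odds of housing stability at 12 months are about 1.60 times as high in the subsidy group.

1.601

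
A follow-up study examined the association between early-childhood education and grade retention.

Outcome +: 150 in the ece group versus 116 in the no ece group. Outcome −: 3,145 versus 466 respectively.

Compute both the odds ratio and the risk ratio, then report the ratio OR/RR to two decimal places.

From the description: a = 150, b = 3145, c = 116, d = 466.
OR = (150·466)/(3145·116) = 69900/364820 = 0.19160
Risk in exposed = 150/3295 = 0.04552; risk in unexposed = 116/582 = 0.19931; RR = 0.22840
OR/RR = 0.19160 / 0.22840 = 0.83888
The outcome is not rare, so the OR lies further from 1 than the RR.

0.84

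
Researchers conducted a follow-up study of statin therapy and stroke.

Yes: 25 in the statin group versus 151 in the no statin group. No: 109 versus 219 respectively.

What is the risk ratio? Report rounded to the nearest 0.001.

From the description: a = 25, b = 109, c = 151, d = 219.
Risk in exposed = 25/134 = 0.18657; risk in unexposed = 151/370 = 0.40811.
RR = 0.18657 / 0.40811 = 0.45715
The risk is 54% lower among the exposed than among the unexposed.

0.457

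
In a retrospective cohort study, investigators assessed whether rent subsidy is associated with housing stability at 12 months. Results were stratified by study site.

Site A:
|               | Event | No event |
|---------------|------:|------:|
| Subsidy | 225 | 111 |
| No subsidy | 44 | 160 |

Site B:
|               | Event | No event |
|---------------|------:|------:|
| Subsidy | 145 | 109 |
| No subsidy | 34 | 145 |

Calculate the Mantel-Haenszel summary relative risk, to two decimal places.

RR_MH = Σ(aᵢ·n₀ᵢ/nᵢ) / Σ(cᵢ·n₁ᵢ/nᵢ), with n₁ᵢ = aᵢ+bᵢ (exposed), n₀ᵢ = cᵢ+dᵢ (unexposed), nᵢ = n₁ᵢ+n₀ᵢ.
Stratum 1 (Site A): n₁ = 336, n₀ = 204, n = 540; a·n₀/n = 225·204/540 = 85.0000; c·n₁/n = 44·336/540 = 27.3778
Stratum 2 (Site B): n₁ = 254, n₀ = 179, n = 433; a·n₀/n = 145·179/433 = 59.9423; c·n₁/n = 34·254/433 = 19.9446
RR_MH = (85.0000 + 59.9423) / (27.3778 + 19.9446) = 144.9423 / 47.3224 = 3.06287

3.06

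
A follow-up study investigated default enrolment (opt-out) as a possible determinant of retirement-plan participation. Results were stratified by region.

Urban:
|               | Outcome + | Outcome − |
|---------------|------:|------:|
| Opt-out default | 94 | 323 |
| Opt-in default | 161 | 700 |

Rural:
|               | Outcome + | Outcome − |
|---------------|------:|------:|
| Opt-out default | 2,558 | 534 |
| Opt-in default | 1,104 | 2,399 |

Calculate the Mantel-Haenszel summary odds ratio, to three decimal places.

OR_MH = Σ(aᵢdᵢ/nᵢ) / Σ(bᵢcᵢ/nᵢ), where nᵢ is the stratum total.
Stratum 1 (Urban): n = 1278; a·d/n = 94·700/1278 = 51.4867; b·c/n = 323·161/1278 = 40.6909
Stratum 2 (Rural): n = 6595; a·d/n = 2558·2399/6595 = 930.4992; b·c/n = 534·1104/6595 = 89.3914
OR_MH = (51.4867 + 930.4992) / (40.6909 + 89.3914) = 981.9859 / 130.0823 = 7.54896

7.549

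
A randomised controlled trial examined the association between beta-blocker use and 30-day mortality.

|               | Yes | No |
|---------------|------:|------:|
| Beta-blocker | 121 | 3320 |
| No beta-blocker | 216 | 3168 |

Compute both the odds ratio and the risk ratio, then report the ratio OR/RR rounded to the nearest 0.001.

Cells: a = 121, b = 3320, c = 216, d = 3168.
OR = (121·3168)/(3320·216) = 383328/717120 = 0.53454
Risk in exposed = 121/3441 = 0.03516; risk in unexposed = 216/3384 = 0.06383; RR = 0.55091
OR/RR = 0.53454 / 0.55091 = 0.97029
The outcome is rare in both groups, so OR ≈ RR (ratio near 1).

0.970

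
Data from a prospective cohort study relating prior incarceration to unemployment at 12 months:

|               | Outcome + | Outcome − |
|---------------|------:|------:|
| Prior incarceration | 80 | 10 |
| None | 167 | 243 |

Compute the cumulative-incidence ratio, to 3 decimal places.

Cells: a = 80, b = 10, c = 167, d = 243.
Risk in exposed = 80/90 = 0.88889; risk in unexposed = 167/410 = 0.40732.
RR = 0.88889 / 0.40732 = 2.18230
The risk among the exposed is 2.18 times that among the unexposed.

2.182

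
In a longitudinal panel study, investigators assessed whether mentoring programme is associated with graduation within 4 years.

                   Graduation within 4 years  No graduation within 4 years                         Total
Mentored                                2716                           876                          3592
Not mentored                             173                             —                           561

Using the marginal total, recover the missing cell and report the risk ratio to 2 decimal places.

2.45

The missing cell is in the unexposed row: 561 − 173 = 388.
So a = 2716, b = 876, c = 173, d = 388.
RR = [a/(a+b)] / [c/(c+d)] = (2716/3592) / (173/561) = 0.75612/0.30838 = 2.45194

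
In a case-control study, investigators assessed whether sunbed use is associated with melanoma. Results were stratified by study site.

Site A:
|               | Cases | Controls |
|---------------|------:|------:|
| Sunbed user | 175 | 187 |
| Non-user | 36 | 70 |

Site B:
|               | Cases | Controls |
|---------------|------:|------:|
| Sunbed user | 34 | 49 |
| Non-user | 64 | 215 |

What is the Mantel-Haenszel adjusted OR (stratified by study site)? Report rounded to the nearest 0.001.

OR_MH = Σ(aᵢdᵢ/nᵢ) / Σ(bᵢcᵢ/nᵢ), where nᵢ is the stratum total.
Stratum 1 (Site A): n = 468; a·d/n = 175·70/468 = 26.1752; b·c/n = 187·36/468 = 14.3846
Stratum 2 (Site B): n = 362; a·d/n = 34·215/362 = 20.1934; b·c/n = 49·64/362 = 8.6630
OR_MH = (26.1752 + 20.1934) / (14.3846 + 8.6630) = 46.3686 / 23.0476 = 2.01186

2.012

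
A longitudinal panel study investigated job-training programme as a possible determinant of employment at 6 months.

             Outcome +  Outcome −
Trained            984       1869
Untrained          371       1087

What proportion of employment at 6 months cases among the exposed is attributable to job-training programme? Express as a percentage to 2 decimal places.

26.22

Cells: a = 984, b = 1869, c = 371, d = 1087.
Risk in exposed = 984/2853 = 0.34490; risk in unexposed = 371/1458 = 0.25446.
RR = 0.34490/0.25446 = 1.35543
AR% = (RR − 1)/RR × 100 = (1.35543 − 1)/1.35543 × 100 = 26.2226%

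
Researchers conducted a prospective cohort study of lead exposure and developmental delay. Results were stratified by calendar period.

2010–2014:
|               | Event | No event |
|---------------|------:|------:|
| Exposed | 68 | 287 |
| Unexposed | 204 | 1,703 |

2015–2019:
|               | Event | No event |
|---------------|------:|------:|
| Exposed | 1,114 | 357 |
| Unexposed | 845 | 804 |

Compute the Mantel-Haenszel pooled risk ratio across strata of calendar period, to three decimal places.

RR_MH = Σ(aᵢ·n₀ᵢ/nᵢ) / Σ(cᵢ·n₁ᵢ/nᵢ), with n₁ᵢ = aᵢ+bᵢ (exposed), n₀ᵢ = cᵢ+dᵢ (unexposed), nᵢ = n₁ᵢ+n₀ᵢ.
Stratum 1 (2010–2014): n₁ = 355, n₀ = 1907, n = 2262; a·n₀/n = 68·1907/2262 = 57.3280; c·n₁/n = 204·355/2262 = 32.0159
Stratum 2 (2015–2019): n₁ = 1471, n₀ = 1649, n = 3120; a·n₀/n = 1114·1649/3120 = 588.7776; c·n₁/n = 845·1471/3120 = 398.3958
RR_MH = (57.3280 + 588.7776) / (32.0159 + 398.3958) = 646.1056 / 430.4117 = 1.50113

1.501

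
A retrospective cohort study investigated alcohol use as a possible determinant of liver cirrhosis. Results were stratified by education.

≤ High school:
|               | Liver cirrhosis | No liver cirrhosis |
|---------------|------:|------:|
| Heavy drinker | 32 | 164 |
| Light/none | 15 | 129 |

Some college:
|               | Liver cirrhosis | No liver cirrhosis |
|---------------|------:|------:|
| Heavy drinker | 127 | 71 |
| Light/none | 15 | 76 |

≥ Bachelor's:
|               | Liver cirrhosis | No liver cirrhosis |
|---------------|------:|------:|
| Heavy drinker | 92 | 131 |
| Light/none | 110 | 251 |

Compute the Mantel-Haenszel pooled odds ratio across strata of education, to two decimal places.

OR_MH = Σ(aᵢdᵢ/nᵢ) / Σ(bᵢcᵢ/nᵢ), where nᵢ is the stratum total.
Stratum 1 (≤ High school): n = 340; a·d/n = 32·129/340 = 12.1412; b·c/n = 164·15/340 = 7.2353
Stratum 2 (Some college): n = 289; a·d/n = 127·76/289 = 33.3979; b·c/n = 71·15/289 = 3.6851
Stratum 3 (≥ Bachelor's): n = 584; a·d/n = 92·251/584 = 39.5411; b·c/n = 131·110/584 = 24.6747
OR_MH = (12.1412 + 33.3979 + 39.5411) / (7.2353 + 3.6851 + 24.6747) = 85.0802 / 35.5951 = 2.39022

2.39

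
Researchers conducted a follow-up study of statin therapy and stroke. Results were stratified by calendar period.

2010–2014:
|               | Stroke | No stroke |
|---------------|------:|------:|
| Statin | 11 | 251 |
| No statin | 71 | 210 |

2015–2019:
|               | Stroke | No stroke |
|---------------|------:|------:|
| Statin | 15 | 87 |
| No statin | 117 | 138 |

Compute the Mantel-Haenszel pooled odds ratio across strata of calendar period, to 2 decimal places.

0.16

OR_MH = Σ(aᵢdᵢ/nᵢ) / Σ(bᵢcᵢ/nᵢ), where nᵢ is the stratum total.
Stratum 1 (2010–2014): n = 543; a·d/n = 11·210/543 = 4.2541; b·c/n = 251·71/543 = 32.8195
Stratum 2 (2015–2019): n = 357; a·d/n = 15·138/357 = 5.7983; b·c/n = 87·117/357 = 28.5126
OR_MH = (4.2541 + 5.7983) / (32.8195 + 28.5126) = 10.0525 / 61.3321 = 0.16390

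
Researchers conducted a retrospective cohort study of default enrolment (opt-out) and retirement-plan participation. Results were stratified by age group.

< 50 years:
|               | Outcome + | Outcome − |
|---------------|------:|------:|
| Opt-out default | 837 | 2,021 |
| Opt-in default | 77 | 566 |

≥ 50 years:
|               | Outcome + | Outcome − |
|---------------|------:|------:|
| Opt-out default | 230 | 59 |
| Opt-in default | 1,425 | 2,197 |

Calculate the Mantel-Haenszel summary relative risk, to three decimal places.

RR_MH = Σ(aᵢ·n₀ᵢ/nᵢ) / Σ(cᵢ·n₁ᵢ/nᵢ), with n₁ᵢ = aᵢ+bᵢ (exposed), n₀ᵢ = cᵢ+dᵢ (unexposed), nᵢ = n₁ᵢ+n₀ᵢ.
Stratum 1 (< 50 years): n₁ = 2858, n₀ = 643, n = 3501; a·n₀/n = 837·643/3501 = 153.7249; c·n₁/n = 77·2858/3501 = 62.8580
Stratum 2 (≥ 50 years): n₁ = 289, n₀ = 3622, n = 3911; a·n₀/n = 230·3622/3911 = 213.0043; c·n₁/n = 1425·289/3911 = 105.2992
RR_MH = (153.7249 + 213.0043) / (62.8580 + 105.2992) = 366.7293 / 168.1572 = 2.18087

2.181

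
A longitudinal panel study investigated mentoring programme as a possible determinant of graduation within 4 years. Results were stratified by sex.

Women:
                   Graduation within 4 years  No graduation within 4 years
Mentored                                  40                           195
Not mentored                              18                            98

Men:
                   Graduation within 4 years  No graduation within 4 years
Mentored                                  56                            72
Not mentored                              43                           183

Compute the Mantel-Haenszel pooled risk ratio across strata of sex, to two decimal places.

RR_MH = Σ(aᵢ·n₀ᵢ/nᵢ) / Σ(cᵢ·n₁ᵢ/nᵢ), with n₁ᵢ = aᵢ+bᵢ (exposed), n₀ᵢ = cᵢ+dᵢ (unexposed), nᵢ = n₁ᵢ+n₀ᵢ.
Stratum 1 (Women): n₁ = 235, n₀ = 116, n = 351; a·n₀/n = 40·116/351 = 13.2194; c·n₁/n = 18·235/351 = 12.0513
Stratum 2 (Men): n₁ = 128, n₀ = 226, n = 354; a·n₀/n = 56·226/354 = 35.7514; c·n₁/n = 43·128/354 = 15.5480
RR_MH = (13.2194 + 35.7514) / (12.0513 + 15.5480) = 48.9708 / 27.5993 = 1.77435

1.77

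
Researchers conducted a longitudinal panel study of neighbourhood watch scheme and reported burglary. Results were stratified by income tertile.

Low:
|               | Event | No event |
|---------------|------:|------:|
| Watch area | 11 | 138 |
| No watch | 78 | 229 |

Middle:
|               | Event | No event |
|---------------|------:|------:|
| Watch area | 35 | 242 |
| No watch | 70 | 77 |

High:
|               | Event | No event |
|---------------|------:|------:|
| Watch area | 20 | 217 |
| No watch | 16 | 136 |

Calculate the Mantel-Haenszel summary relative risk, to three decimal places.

RR_MH = Σ(aᵢ·n₀ᵢ/nᵢ) / Σ(cᵢ·n₁ᵢ/nᵢ), with n₁ᵢ = aᵢ+bᵢ (exposed), n₀ᵢ = cᵢ+dᵢ (unexposed), nᵢ = n₁ᵢ+n₀ᵢ.
Stratum 1 (Low): n₁ = 149, n₀ = 307, n = 456; a·n₀/n = 11·307/456 = 7.4057; c·n₁/n = 78·149/456 = 25.4868
Stratum 2 (Middle): n₁ = 277, n₀ = 147, n = 424; a·n₀/n = 35·147/424 = 12.1344; c·n₁/n = 70·277/424 = 45.7311
Stratum 3 (High): n₁ = 237, n₀ = 152, n = 389; a·n₀/n = 20·152/389 = 7.8149; c·n₁/n = 16·237/389 = 9.7481
RR_MH = (7.4057 + 12.1344 + 7.8149) / (25.4868 + 45.7311 + 9.7481) = 27.3550 / 80.9660 = 0.33786

0.338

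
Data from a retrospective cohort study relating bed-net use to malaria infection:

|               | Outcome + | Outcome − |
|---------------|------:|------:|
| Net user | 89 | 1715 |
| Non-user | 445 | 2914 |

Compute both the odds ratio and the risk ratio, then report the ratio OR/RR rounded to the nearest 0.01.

Cells: a = 89, b = 1715, c = 445, d = 2914.
OR = (89·2914)/(1715·445) = 259346/763175 = 0.33983
Risk in exposed = 89/1804 = 0.04933; risk in unexposed = 445/3359 = 0.13248; RR = 0.37239
OR/RR = 0.33983 / 0.37239 = 0.91254
The outcome is not rare, so the OR lies further from 1 than the RR.

0.91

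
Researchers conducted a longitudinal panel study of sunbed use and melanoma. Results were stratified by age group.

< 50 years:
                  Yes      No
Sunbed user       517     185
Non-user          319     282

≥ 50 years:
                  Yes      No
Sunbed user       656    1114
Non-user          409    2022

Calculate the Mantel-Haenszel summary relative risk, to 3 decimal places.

RR_MH = Σ(aᵢ·n₀ᵢ/nᵢ) / Σ(cᵢ·n₁ᵢ/nᵢ), with n₁ᵢ = aᵢ+bᵢ (exposed), n₀ᵢ = cᵢ+dᵢ (unexposed), nᵢ = n₁ᵢ+n₀ᵢ.
Stratum 1 (< 50 years): n₁ = 702, n₀ = 601, n = 1303; a·n₀/n = 517·601/1303 = 238.4628; c·n₁/n = 319·702/1303 = 171.8634
Stratum 2 (≥ 50 years): n₁ = 1770, n₀ = 2431, n = 4201; a·n₀/n = 656·2431/4201 = 379.6087; c·n₁/n = 409·1770/4201 = 172.3233
RR_MH = (238.4628 + 379.6087) / (171.8634 + 172.3233) = 618.0714 / 344.1866 = 1.79574

1.796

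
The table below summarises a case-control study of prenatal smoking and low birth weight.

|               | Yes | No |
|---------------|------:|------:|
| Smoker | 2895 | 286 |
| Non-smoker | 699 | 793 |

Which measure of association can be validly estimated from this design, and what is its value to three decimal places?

Cells: a = 2895, b = 286, c = 699, d = 793.
This is a case-control study: participants were sampled on outcome status, so risks in the source population cannot be estimated directly — relative risk is not valid here. The odds ratio is the appropriate measure.
OR = (a·d)/(b·c) = (2895 × 793) / (286 × 699) = 2295735 / 199914 = 11.48361

11.484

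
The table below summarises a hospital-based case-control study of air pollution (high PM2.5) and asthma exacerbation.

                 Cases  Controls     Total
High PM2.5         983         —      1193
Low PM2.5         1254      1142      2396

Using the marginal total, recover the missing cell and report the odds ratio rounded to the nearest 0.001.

The missing cell is in the exposed row: 1193 − 983 = 210.
So a = 983, b = 210, c = 1254, d = 1142.
OR = (a·d)/(b·c) = (983 × 1142) / (210 × 1254) = 1122586 / 263340 = 4.26288

4.263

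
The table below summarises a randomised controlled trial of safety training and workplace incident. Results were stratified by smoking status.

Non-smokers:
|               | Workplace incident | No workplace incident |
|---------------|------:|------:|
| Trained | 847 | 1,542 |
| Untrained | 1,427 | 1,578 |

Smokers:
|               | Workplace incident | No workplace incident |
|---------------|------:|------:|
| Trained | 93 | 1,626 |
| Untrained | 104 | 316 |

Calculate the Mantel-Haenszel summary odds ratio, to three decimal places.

OR_MH = Σ(aᵢdᵢ/nᵢ) / Σ(bᵢcᵢ/nᵢ), where nᵢ is the stratum total.
Stratum 1 (Non-smokers): n = 5394; a·d/n = 847·1578/5394 = 247.7875; b·c/n = 1542·1427/5394 = 407.9410
Stratum 2 (Smokers): n = 2139; a·d/n = 93·316/2139 = 13.7391; b·c/n = 1626·104/2139 = 79.0575
OR_MH = (247.7875 + 13.7391) / (407.9410 + 79.0575) = 261.5267 / 486.9985 = 0.53702

0.537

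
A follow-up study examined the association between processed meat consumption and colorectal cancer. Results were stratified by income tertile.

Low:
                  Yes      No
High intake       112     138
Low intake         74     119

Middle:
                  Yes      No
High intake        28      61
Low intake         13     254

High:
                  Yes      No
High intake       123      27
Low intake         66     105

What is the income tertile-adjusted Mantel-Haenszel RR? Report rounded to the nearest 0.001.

RR_MH = Σ(aᵢ·n₀ᵢ/nᵢ) / Σ(cᵢ·n₁ᵢ/nᵢ), with n₁ᵢ = aᵢ+bᵢ (exposed), n₀ᵢ = cᵢ+dᵢ (unexposed), nᵢ = n₁ᵢ+n₀ᵢ.
Stratum 1 (Low): n₁ = 250, n₀ = 193, n = 443; a·n₀/n = 112·193/443 = 48.7946; c·n₁/n = 74·250/443 = 41.7607
Stratum 2 (Middle): n₁ = 89, n₀ = 267, n = 356; a·n₀/n = 28·267/356 = 21.0000; c·n₁/n = 13·89/356 = 3.2500
Stratum 3 (High): n₁ = 150, n₀ = 171, n = 321; a·n₀/n = 123·171/321 = 65.5234; c·n₁/n = 66·150/321 = 30.8411
RR_MH = (48.7946 + 21.0000 + 65.5234) / (41.7607 + 3.2500 + 30.8411) = 135.3179 / 75.8518 = 1.78398

1.784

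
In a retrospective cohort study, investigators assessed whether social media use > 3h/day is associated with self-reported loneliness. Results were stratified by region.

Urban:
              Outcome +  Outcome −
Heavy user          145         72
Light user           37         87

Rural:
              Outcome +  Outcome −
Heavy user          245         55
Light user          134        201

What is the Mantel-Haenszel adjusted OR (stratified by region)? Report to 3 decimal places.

5.899

OR_MH = Σ(aᵢdᵢ/nᵢ) / Σ(bᵢcᵢ/nᵢ), where nᵢ is the stratum total.
Stratum 1 (Urban): n = 341; a·d/n = 145·87/341 = 36.9941; b·c/n = 72·37/341 = 7.8123
Stratum 2 (Rural): n = 635; a·d/n = 245·201/635 = 77.5512; b·c/n = 55·134/635 = 11.6063
OR_MH = (36.9941 + 77.5512) / (7.8123 + 11.6063) = 114.5453 / 19.4186 = 5.89874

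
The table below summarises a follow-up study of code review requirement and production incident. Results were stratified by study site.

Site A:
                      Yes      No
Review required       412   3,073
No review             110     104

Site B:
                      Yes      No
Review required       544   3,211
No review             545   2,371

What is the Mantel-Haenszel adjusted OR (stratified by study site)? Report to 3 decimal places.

OR_MH = Σ(aᵢdᵢ/nᵢ) / Σ(bᵢcᵢ/nᵢ), where nᵢ is the stratum total.
Stratum 1 (Site A): n = 3699; a·d/n = 412·104/3699 = 11.5837; b·c/n = 3073·110/3699 = 91.3842
Stratum 2 (Site B): n = 6671; a·d/n = 544·2371/6671 = 193.3479; b·c/n = 3211·545/6671 = 262.3287
OR_MH = (11.5837 + 193.3479) / (91.3842 + 262.3287) = 204.9316 / 353.7129 = 0.57937

0.579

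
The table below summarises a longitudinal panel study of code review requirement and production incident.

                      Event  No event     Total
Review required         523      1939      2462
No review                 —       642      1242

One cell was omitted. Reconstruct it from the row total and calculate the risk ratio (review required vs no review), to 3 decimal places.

0.440

The missing cell is in the unexposed row: 1242 − 642 = 600.
So a = 523, b = 1939, c = 600, d = 642.
RR = [a/(a+b)] / [c/(c+d)] = (523/2462) / (600/1242) = 0.21243/0.48309 = 0.43973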